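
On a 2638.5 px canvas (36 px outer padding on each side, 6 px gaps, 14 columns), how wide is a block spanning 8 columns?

Subtract both margins: 2638.5 − 2·36 = 2566.5 px.
14 columns + 13 gaps: 14c + 13·6 = 2566.5.
14c = 2566.5 − 78 = 2488.5, so c = 177.75 px.
8-column span = 8·177.75 + 7·6 = 1464 px.

1464 px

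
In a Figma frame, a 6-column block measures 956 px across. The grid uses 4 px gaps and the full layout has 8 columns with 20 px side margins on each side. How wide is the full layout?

956 − 5·4 = 936; ÷6 gives c = 156 px.
Adding margins, columns and gutters: 40 + 1248 + 28 = 1316 px.

1316 px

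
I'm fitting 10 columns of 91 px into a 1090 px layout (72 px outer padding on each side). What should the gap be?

4 px

Content width = 1090 − 2·72 = 946 px.
Columns use 910 px, leaving 36 px across 9 gaps = 4 px each.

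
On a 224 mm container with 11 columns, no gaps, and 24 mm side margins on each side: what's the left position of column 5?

Subtract both margins: 224 − 2·24 = 176 mm.
With no gaps, each column is 176/11 = 16 mm.
Column 5 starts at margin + 4·(column + gutter) = 24 + 4·16 = 88 mm.

88 mm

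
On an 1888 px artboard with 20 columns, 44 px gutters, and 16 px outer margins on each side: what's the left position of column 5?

Subtract both margins: 1888 − 2·16 = 1856 px.
20c + 19·44 = 1856 → 20c = 1020 → c = 51 px.
Each column+gutter stride is 95 px; 4 of them past the 16 px margin is 16 + 380 = 396 px.

396 px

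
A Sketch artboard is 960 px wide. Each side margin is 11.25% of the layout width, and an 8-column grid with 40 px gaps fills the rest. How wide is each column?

58 px

Each margin = 11.25% of 960 = 108 px; content = 960 − 2·108 = 744 px.
744 − 7·40 = 464; ÷8 gives c = 58 px.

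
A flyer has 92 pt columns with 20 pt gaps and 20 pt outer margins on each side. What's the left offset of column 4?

Column 4 starts at margin + 3·(column + gutter) = 20 + 3·112 = 356 pt.

356 pt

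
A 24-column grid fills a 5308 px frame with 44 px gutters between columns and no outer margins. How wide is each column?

179 px

24c + 23·44 = 5308 → 24c = 4296 → c = 179 px.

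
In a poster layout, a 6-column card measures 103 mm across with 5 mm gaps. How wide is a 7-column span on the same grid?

6c + 5·5 = 103 → 6c = 78 → c = 13 mm.
7-column span = 7·13 + 6·5 = 121 mm.

121 mm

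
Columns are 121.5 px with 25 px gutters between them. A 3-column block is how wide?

414.5 px

Span of 3: 3·121.5 + 2·25 = 364.5 + 50 = 414.5 px.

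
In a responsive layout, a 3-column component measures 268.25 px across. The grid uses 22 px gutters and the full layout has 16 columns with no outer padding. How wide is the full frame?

3 columns + 2 gutters: 3c + 2·22 = 268.25.
3c = 268.25 − 44 = 224.25, so c = 74.75 px.
Total width: 16·74.75 + 15·22 = 1526 px.

1526 px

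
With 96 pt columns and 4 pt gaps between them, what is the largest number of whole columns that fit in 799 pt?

Each extra column adds 96 + 4 = 100 pt.
(799 + 4) / 100 = 8.03, so 8 columns fit.

8 columns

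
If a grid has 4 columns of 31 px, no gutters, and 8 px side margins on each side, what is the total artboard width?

140 px

Summing: 16 + 124 = 140 px.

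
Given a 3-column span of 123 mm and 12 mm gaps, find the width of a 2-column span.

78 mm

3 columns + 2 gaps: 3c + 2·12 = 123.
3c = 123 − 24 = 99, so c = 33 mm.
2 columns plus 1 gap: 66 + 12 = 78 mm.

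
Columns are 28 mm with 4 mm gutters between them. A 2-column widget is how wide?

Span of 2: 2·28 + 1·4 = 56 + 4 = 60 mm.

60 mm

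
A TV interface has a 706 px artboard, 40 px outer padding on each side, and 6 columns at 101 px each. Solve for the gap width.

4 px

Take off 80 px of margins, leaving 626 px.
6·101 + 5g = 626 → 5g = 20 → g = 4 px.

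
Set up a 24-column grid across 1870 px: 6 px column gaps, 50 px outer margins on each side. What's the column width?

68 px

Take off 100 px of margins, leaving 1770 px.
Subtracting 23 column gaps of 6 leaves 1632 for 24 columns, so c = 68 px.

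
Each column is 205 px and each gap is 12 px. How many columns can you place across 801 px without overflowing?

3 columns

k columns need k·205 + (k−1)·12 = k·217 − 12.
k·217 − 12 ≤ 801 → k ≤ 813 / 217 ≈ 3.75, so k = 3.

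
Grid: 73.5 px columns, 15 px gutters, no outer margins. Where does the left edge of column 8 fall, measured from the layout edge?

619.5 px

Each column+gutter stride is 88.5 px; with no margin, 7 of them is 619.5 px.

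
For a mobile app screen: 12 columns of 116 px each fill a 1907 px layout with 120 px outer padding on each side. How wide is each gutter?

25 px

Subtract both margins: 1907 − 2·120 = 1667 px.
Columns use 1392 px, leaving 275 px across 11 gutters = 25 px each.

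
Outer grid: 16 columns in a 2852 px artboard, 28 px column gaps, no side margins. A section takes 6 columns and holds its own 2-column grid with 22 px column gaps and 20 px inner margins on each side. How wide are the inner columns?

16 columns + 15 column gaps: 16c + 15·28 = 2852.
16c = 2852 − 420 = 2432, so c = 152 px.
6 columns plus 5 column gaps: 912 + 140 = 1052 px.
Inner content = 1052 − 2·20 = 1012 px.
Subtracting 1 column gap of 22 leaves 990 for 2 columns, so d = 495 px.

495 px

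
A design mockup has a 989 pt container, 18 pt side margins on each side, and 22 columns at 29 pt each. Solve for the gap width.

Subtract both margins: 989 − 2·18 = 953 pt.
22 columns take 22·29 = 638 pt; remaining 315 splits into 21 gaps.
g = 315 / 21 = 15 pt.

15 pt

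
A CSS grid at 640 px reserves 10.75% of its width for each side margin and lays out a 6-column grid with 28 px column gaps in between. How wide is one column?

60.4 px

Each margin = 10.75% of 640 = 68.8 px; content = 640 − 2·68.8 = 502.4 px.
6c + 5·28 = 502.4 → 6c = 362.4 → c = 60.4 px.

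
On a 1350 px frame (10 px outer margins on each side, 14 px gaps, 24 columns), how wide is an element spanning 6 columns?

322 px

Subtract both margins: 1350 − 2·10 = 1330 px.
24c + 23·14 = 1330 → 24c = 1008 → c = 42 px.
6-column span = 6·42 + 5·14 = 322 px.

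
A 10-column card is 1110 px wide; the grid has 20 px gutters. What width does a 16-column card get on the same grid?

10 columns + 9 gutters: 10c + 9·20 = 1110.
10c = 1110 − 180 = 930, so c = 93 px.
Span of 16: 16·93 + 15·20 = 1488 + 300 = 1788 px.

1788 px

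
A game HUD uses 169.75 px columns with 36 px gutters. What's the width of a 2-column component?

375.5 px

Span of 2: 2·169.75 + 1·36 = 339.5 + 36 = 375.5 px.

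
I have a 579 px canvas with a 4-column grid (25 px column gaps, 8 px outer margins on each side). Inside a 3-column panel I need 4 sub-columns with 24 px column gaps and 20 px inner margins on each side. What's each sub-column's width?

Inside the margins: 579 − 16 = 563 px.
4c + 3·25 = 563 → 4c = 488 → c = 122 px.
3-column span = 3·122 + 2·25 = 416 px.
Inner content = 416 − 2·20 = 376 px.
4 columns + 3 column gaps: 4d + 3·24 = 376.
4d = 376 − 72 = 304, so d = 76 px.

76 px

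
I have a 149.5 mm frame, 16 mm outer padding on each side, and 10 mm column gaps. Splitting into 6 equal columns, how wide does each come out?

Content width = 149.5 − 2·16 = 117.5 mm.
117.5 − 5·10 = 67.5; ÷6 gives c = 11.25 mm.

11.25 mm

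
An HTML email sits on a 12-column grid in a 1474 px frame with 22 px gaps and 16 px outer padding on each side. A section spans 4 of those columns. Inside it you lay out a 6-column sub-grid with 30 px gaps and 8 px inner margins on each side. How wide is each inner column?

50 px

Take off 32 px of margins, leaving 1442 px.
12 columns + 11 gaps: 12c + 11·22 = 1442.
12c = 1442 − 242 = 1200, so c = 100 px.
4-column span = 4·100 + 3·22 = 466 px.
Inner content = 466 − 2·8 = 450 px.
Subtracting 5 gaps of 30 leaves 300 for 6 columns, so d = 50 px.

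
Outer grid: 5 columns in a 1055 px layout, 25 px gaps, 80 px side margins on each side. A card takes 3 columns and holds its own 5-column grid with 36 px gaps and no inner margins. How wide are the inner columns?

76.6 px

Inside the margins: 1055 − 160 = 895 px.
5 columns + 4 gaps: 5c + 4·25 = 895.
5c = 895 − 100 = 795, so c = 159 px.
3-column span = 3·159 + 2·25 = 527 px.
5 columns + 4 gaps: 5d + 4·36 = 527.
5d = 527 − 144 = 383, so d = 76.6 px.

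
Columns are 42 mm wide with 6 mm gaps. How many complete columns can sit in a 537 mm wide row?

k columns need k·42 + (k−1)·6 = k·48 − 6.
k·48 − 6 ≤ 537 → k ≤ 543 / 48 ≈ 11.31, so k = 11.

11 columns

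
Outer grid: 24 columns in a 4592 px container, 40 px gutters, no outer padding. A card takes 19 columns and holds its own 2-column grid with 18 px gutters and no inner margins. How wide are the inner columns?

24 columns + 23 gutters: 24c + 23·40 = 4592.
24c = 4592 − 920 = 3672, so c = 153 px.
19 columns plus 18 gutters: 2907 + 720 = 3627 px.
2d + 1·18 = 3627 → 2d = 3609 → d = 1804.5 px.

1804.5 px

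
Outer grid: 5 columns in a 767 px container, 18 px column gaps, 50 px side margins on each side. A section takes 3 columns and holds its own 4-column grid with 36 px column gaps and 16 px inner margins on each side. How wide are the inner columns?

Outer content = 767 − 2·50 = 667 px.
5c + 4·18 = 667 → 5c = 595 → c = 119 px.
Span of 3: 3·119 + 2·18 = 357 + 36 = 393 px.
Inner content = 393 − 2·16 = 361 px.
4 columns + 3 column gaps: 4d + 3·36 = 361.
4d = 361 − 108 = 253, so d = 63.25 px.

63.25 px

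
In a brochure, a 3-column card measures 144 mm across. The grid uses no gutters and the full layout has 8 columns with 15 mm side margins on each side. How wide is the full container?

3c = 144 → c = 48 mm.
Container = 2·15 + 8·48 = 30 + 384 = 414 mm.

414 mm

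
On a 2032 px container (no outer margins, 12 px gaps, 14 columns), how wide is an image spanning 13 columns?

2032 − 13·12 = 1876; ÷14 gives c = 134 px.
13 columns plus 12 gaps: 1742 + 144 = 1886 px.

1886 px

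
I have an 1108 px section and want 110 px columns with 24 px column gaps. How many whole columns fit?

8 columns

8 columns: 8·110 + 7·24 = 1048 px ≤ 1108.
9 columns: 1182 px > 1108. So 8.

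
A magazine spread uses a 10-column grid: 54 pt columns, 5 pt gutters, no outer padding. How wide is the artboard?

Artboard = 10·54 + 9·5 = 540 + 45 = 585 pt.

585 pt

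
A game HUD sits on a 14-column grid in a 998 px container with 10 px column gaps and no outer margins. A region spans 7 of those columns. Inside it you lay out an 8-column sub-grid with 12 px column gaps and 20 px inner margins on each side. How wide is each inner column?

14c + 13·10 = 998 → 14c = 868 → c = 62 px.
7-column span = 7·62 + 6·10 = 494 px.
Inner content = 494 − 2·20 = 454 px.
8d + 7·12 = 454 → 8d = 370 → d = 46.25 px.

46.25 px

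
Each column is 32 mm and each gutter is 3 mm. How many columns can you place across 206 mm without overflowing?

Each extra column adds 32 + 3 = 35 mm.
(206 + 3) / 35 = 5.97, so 5 columns fit.

5 columns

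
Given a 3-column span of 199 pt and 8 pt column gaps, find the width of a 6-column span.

199 − 2·8 = 183; ÷3 gives c = 61 pt.
6 columns plus 5 column gaps: 366 + 40 = 406 pt.

406 pt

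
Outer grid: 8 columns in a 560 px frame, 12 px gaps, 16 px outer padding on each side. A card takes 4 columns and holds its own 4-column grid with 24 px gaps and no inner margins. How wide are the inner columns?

Outer content = 560 − 2·16 = 528 px.
528 − 7·12 = 444; ÷8 gives c = 55.5 px.
Span of 4: 4·55.5 + 3·12 = 222 + 36 = 258 px.
258 − 3·24 = 186; ÷4 gives d = 46.5 px.

46.5 px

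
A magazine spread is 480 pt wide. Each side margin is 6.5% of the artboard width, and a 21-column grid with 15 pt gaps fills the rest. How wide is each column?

Each margin = 6.5% of 480 = 31.2 pt; content = 480 − 2·31.2 = 417.6 pt.
21 columns + 20 gaps: 21c + 20·15 = 417.6.
21c = 417.6 − 300 = 117.6, so c = 5.6 pt.

5.6 pt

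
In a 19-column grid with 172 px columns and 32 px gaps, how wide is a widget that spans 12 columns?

12-column span = 12·172 + 11·32 = 2416 px.

2416 px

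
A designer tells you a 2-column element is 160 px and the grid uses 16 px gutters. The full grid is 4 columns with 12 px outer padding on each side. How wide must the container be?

160 − 1·16 = 144; ÷2 gives c = 72 px.
Total width: 2·12 + 4·72 + 3·16 = 360 px.

360 px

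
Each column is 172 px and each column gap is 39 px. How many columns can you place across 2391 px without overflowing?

11 columns

k columns need k·172 + (k−1)·39 = k·211 − 39.
k·211 − 39 ≤ 2391 → k ≤ 2430 / 211 ≈ 11.52, so k = 11.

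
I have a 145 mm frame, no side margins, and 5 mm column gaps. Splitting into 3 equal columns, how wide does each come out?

45 mm

145 − 2·5 = 135; ÷3 gives c = 45 mm.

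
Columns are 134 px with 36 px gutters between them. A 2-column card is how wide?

2 columns plus 1 gutter: 268 + 36 = 304 px.

304 px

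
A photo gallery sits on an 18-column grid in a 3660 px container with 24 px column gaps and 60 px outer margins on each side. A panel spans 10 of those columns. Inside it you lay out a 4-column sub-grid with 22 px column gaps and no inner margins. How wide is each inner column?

Take off 120 px of margins, leaving 3540 px.
Subtracting 17 column gaps of 24 leaves 3132 for 18 columns, so c = 174 px.
Span of 10: 10·174 + 9·24 = 1740 + 216 = 1956 px.
4 columns + 3 column gaps: 4d + 3·22 = 1956.
4d = 1956 − 66 = 1890, so d = 472.5 px.

472.5 px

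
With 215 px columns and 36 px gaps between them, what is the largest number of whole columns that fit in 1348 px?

k columns need k·215 + (k−1)·36 = k·251 − 36.
k·251 − 36 ≤ 1348 → k ≤ 1384 / 251 ≈ 5.51, so k = 5.

5 columns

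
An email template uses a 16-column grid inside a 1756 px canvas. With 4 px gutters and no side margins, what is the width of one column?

106 px

Subtracting 15 gutters of 4 leaves 1696 for 16 columns, so c = 106 px.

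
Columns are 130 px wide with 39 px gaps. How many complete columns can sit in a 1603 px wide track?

Each extra column adds 130 + 39 = 169 px.
(1603 + 39) / 169 = 9.72, so 9 columns fit.

9 columns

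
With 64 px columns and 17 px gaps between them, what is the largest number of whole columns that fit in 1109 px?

k columns need k·64 + (k−1)·17 = k·81 − 17.
k·81 − 17 ≤ 1109 → k ≤ 1126 / 81 ≈ 13.90, so k = 13.

13 columns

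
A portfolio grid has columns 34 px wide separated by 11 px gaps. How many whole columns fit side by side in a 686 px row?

15 columns

Each extra column adds 34 + 11 = 45 px.
(686 + 11) / 45 = 15.49, so 15 columns fit.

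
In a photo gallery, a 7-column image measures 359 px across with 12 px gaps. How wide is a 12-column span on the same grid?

7c + 6·12 = 359 → 7c = 287 → c = 41 px.
12-column span = 12·41 + 11·12 = 624 px.

624 px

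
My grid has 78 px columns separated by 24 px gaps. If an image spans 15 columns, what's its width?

15-column span = 15·78 + 14·24 = 1506 px.

1506 px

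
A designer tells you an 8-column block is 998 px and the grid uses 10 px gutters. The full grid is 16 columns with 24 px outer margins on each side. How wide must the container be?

8 columns + 7 gutters: 8c + 7·10 = 998.
8c = 998 − 70 = 928, so c = 116 px.
Total width: 2·24 + 16·116 + 15·10 = 2054 px.

2054 px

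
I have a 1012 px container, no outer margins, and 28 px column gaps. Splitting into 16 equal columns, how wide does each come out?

37 px

Subtracting 15 column gaps of 28 leaves 592 for 16 columns, so c = 37 px.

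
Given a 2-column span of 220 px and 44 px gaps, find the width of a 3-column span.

Subtracting 1 gap of 44 leaves 176 for 2 columns, so c = 88 px.
3-column span = 3·88 + 2·44 = 352 px.

352 px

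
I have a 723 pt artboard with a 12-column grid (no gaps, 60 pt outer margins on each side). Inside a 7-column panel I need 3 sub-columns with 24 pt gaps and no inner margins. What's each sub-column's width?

101.25 pt

Inside the margins: 723 − 120 = 603 pt.
With no gaps, each column is 603/12 = 50.25 pt.
7-column span = 7·50.25 = 351.75 pt.
Subtracting 2 gaps of 24 leaves 303.75 for 3 columns, so d = 101.25 pt.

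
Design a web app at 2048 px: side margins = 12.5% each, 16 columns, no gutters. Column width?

96 px

2048 × (1 − 2·12.5%) = 2048 × 75% = 1536 px for the columns.
With no gutters, each column is 1536/16 = 96 px.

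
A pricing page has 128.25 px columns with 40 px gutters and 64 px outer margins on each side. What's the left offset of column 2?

Each column+gutter stride is 168.25 px; 1 of them past the 64 px margin is 64 + 168.25 = 232.25 px.

232.25 px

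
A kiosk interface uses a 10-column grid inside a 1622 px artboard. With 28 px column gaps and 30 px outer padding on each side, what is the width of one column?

131 px

Content width = 1622 − 2·30 = 1562 px.
10 columns + 9 column gaps: 10c + 9·28 = 1562.
10c = 1562 − 252 = 1310, so c = 131 px.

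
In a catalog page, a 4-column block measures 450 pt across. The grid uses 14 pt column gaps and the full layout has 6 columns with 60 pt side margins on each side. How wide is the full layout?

Subtracting 3 column gaps of 14 leaves 408 for 4 columns, so c = 102 pt.
Adding margins, columns and gutters: 120 + 612 + 70 = 802 pt.

802 pt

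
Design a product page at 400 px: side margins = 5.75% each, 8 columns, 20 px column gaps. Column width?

Each margin = 5.75% of 400 = 23 px; content = 400 − 2·23 = 354 px.
8c + 7·20 = 354 → 8c = 214 → c = 26.75 px.

26.75 px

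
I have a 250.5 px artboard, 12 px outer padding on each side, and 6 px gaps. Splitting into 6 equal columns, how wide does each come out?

Subtract both margins: 250.5 − 2·12 = 226.5 px.
226.5 − 5·6 = 196.5; ÷6 gives c = 32.75 px.

32.75 px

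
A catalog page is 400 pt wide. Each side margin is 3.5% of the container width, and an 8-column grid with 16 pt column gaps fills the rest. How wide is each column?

32.5 pt

Each margin = 3.5% of 400 = 14 pt; content = 400 − 2·14 = 372 pt.
Subtracting 7 column gaps of 16 leaves 260 for 8 columns, so c = 32.5 pt.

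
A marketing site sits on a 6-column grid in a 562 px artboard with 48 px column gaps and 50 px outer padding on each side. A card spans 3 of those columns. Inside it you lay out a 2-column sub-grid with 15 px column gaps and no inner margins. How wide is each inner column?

96 px

Subtract both margins: 562 − 2·50 = 462 px.
6 columns + 5 column gaps: 6c + 5·48 = 462.
6c = 462 − 240 = 222, so c = 37 px.
Span of 3: 3·37 + 2·48 = 111 + 96 = 207 px.
2 columns + 1 column gap: 2d + 1·15 = 207.
2d = 207 − 15 = 192, so d = 96 px.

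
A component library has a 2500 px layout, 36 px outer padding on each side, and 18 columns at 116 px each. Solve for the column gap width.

Subtract both margins: 2500 − 2·36 = 2428 px.
18·116 + 17g = 2428 → 17g = 340 → g = 20 px.

20 px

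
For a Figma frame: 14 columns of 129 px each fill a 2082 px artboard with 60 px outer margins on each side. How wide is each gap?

12 px

Inside the margins: 2082 − 120 = 1962 px.
14 columns take 14·129 = 1806 px; remaining 156 splits into 13 gaps.
g = 156 / 13 = 12 px.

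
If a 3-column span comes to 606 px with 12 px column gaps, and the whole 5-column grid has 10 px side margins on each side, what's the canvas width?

1038 px

3 columns + 2 column gaps: 3c + 2·12 = 606.
3c = 606 − 24 = 582, so c = 194 px.
Canvas = 2·10 + 5·194 + 4·12 = 20 + 970 + 48 = 1038 px.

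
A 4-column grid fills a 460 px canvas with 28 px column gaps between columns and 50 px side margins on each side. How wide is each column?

Inside the margins: 460 − 100 = 360 px.
4 columns + 3 column gaps: 4c + 3·28 = 360.
4c = 360 − 84 = 276, so c = 69 px.

69 px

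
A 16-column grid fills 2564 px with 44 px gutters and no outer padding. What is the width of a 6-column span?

934 px

Subtracting 15 gutters of 44 leaves 1904 for 16 columns, so c = 119 px.
6-column span = 6·119 + 5·44 = 934 px.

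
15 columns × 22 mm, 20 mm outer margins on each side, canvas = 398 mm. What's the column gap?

2 mm

Take off 40 mm of margins, leaving 358 mm.
15·22 + 14g = 358 → 14g = 28 → g = 2 mm.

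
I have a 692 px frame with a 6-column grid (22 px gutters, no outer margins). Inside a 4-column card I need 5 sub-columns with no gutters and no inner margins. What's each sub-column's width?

Subtracting 5 gutters of 22 leaves 582 for 6 columns, so c = 97 px.
4-column span = 4·97 + 3·22 = 454 px.
With no gutters, each column is 454/5 = 90.8 px.

90.8 px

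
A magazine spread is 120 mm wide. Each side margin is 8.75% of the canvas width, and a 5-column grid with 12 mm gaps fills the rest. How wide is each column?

Margins: 8.75% × 120 = 10.5 mm each, so content = 120 − 21 = 99 mm.
Subtracting 4 gaps of 12 leaves 51 for 5 columns, so c = 10.2 mm.

10.2 mm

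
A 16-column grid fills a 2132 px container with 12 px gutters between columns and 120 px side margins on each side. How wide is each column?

107 px

Inside the margins: 2132 − 240 = 1892 px.
1892 − 15·12 = 1712; ÷16 gives c = 107 px.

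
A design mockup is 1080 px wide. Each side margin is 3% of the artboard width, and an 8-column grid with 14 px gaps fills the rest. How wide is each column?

114.65 px

1080 × (1 − 2·3%) = 1080 × 94% = 1015.2 px for the columns.
1015.2 − 7·14 = 917.2; ÷8 gives c = 114.65 px.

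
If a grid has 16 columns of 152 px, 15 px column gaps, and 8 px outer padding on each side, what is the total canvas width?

Adding margins, columns and gutters: 16 + 2432 + 225 = 2673 px.

2673 px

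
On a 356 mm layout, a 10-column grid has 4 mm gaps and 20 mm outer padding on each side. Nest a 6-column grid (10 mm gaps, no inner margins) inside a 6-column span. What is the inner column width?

Outer content = 356 − 2·20 = 316 mm.
10 columns + 9 gaps: 10c + 9·4 = 316.
10c = 316 − 36 = 280, so c = 28 mm.
Span of 6: 6·28 + 5·4 = 168 + 20 = 188 mm.
6 columns + 5 gaps: 6d + 5·10 = 188.
6d = 188 − 50 = 138, so d = 23 mm.

23 mm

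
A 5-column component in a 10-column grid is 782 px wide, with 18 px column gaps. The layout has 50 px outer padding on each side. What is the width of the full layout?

5c + 4·18 = 782 → 5c = 710 → c = 142 px.
Total width: 2·50 + 10·142 + 9·18 = 1682 px.

1682 px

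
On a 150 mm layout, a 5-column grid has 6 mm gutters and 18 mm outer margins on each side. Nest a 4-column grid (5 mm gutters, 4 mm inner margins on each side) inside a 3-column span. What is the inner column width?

Outer content = 150 − 2·18 = 114 mm.
5c + 4·6 = 114 → 5c = 90 → c = 18 mm.
3 columns plus 2 gutters: 54 + 12 = 66 mm.
Inner content = 66 − 2·4 = 58 mm.
Subtracting 3 gutters of 5 leaves 43 for 4 columns, so d = 10.75 mm.

10.75 mm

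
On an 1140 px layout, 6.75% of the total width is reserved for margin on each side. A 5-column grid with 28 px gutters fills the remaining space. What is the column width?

174.82 px

1140 × (1 − 2·6.75%) = 1140 × 86.5% = 986.1 px for the columns.
5 columns + 4 gutters: 5c + 4·28 = 986.1.
5c = 986.1 − 112 = 874.1, so c = 174.82 px.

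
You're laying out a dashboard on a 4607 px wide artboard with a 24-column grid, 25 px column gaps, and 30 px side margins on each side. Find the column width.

165.5 px

Take off 60 px of margins, leaving 4547 px.
Subtracting 23 column gaps of 25 leaves 3972 for 24 columns, so c = 165.5 px.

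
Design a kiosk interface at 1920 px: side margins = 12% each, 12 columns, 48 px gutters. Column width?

Margins: 12% × 1920 = 230.4 px each, so content = 1920 − 460.8 = 1459.2 px.
12c + 11·48 = 1459.2 → 12c = 931.2 → c = 77.6 px.

77.6 px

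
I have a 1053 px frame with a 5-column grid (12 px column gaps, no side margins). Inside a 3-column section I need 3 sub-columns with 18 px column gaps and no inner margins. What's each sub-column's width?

197 px

5c + 4·12 = 1053 → 5c = 1005 → c = 201 px.
Span of 3: 3·201 + 2·12 = 603 + 24 = 627 px.
Subtracting 2 column gaps of 18 leaves 591 for 3 columns, so d = 197 px.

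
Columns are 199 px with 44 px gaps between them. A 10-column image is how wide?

2386 px

10-column span = 10·199 + 9·44 = 2386 px.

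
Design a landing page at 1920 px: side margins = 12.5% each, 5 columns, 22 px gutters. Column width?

Margins: 12.5% × 1920 = 240 px each, so content = 1920 − 480 = 1440 px.
1440 − 4·22 = 1352; ÷5 gives c = 270.4 px.

270.4 px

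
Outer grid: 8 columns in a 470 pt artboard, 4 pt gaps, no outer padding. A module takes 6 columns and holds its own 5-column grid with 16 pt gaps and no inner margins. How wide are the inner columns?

57.5 pt

8 columns + 7 gaps: 8c + 7·4 = 470.
8c = 470 − 28 = 442, so c = 55.25 pt.
6-column span = 6·55.25 + 5·4 = 351.5 pt.
Subtracting 4 gaps of 16 leaves 287.5 for 5 columns, so d = 57.5 pt.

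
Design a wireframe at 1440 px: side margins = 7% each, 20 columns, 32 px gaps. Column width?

31.52 px

Margins: 7% × 1440 = 100.8 px each, so content = 1440 − 201.6 = 1238.4 px.
1238.4 − 19·32 = 630.4; ÷20 gives c = 31.52 px.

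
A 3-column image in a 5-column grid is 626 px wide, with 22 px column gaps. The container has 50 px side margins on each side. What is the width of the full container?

626 − 2·22 = 582; ÷3 gives c = 194 px.
Container = 2·50 + 5·194 + 4·22 = 100 + 970 + 88 = 1158 px.

1158 px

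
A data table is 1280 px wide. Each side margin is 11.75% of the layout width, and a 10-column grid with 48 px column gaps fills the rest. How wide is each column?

Margins: 11.75% × 1280 = 150.4 px each, so content = 1280 − 300.8 = 979.2 px.
10c + 9·48 = 979.2 → 10c = 547.2 → c = 54.72 px.

54.72 px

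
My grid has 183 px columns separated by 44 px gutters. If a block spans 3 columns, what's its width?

Span of 3: 3·183 + 2·44 = 549 + 88 = 637 px.

637 px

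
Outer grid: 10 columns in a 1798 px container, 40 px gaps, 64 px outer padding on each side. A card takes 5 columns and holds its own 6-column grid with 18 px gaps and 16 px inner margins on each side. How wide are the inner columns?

115.5 px

Outer content = 1798 − 2·64 = 1670 px.
10c + 9·40 = 1670 → 10c = 1310 → c = 131 px.
Span of 5: 5·131 + 4·40 = 655 + 160 = 815 px.
Inner content = 815 − 2·16 = 783 px.
783 − 5·18 = 693; ÷6 gives d = 115.5 px.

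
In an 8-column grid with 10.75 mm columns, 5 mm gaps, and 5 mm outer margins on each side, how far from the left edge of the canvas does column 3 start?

Column 3 starts at margin + 2·(column + gutter) = 5 + 2·15.75 = 36.5 mm.

36.5 mm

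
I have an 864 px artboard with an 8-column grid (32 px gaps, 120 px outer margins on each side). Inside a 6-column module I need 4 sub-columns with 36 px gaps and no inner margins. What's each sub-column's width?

88 px

Take off 240 px of margins, leaving 624 px.
Subtracting 7 gaps of 32 leaves 400 for 8 columns, so c = 50 px.
6 columns plus 5 gaps: 300 + 160 = 460 px.
4d + 3·36 = 460 → 4d = 352 → d = 88 px.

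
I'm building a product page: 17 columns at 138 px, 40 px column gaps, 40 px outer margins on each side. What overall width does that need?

Frame = 2·40 + 17·138 + 16·40 = 80 + 2346 + 640 = 3066 px.

3066 px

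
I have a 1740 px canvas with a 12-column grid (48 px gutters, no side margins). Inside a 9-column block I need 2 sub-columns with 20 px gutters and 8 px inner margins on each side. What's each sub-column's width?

1740 − 11·48 = 1212; ÷12 gives c = 101 px.
9 columns plus 8 gutters: 909 + 384 = 1293 px.
Inner content = 1293 − 2·8 = 1277 px.
2 columns + 1 gutter: 2d + 1·20 = 1277.
2d = 1277 − 20 = 1257, so d = 628.5 px.

628.5 px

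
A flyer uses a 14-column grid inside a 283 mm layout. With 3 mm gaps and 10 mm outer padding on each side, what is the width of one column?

16 mm

Inside the margins: 283 − 20 = 263 mm.
Subtracting 13 gaps of 3 leaves 224 for 14 columns, so c = 16 mm.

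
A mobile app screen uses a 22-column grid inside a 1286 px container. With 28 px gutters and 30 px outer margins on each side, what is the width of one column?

Content width = 1286 − 2·30 = 1226 px.
Subtracting 21 gutters of 28 leaves 638 for 22 columns, so c = 29 px.

29 px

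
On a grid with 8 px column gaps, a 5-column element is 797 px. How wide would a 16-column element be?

5 columns + 4 column gaps: 5c + 4·8 = 797.
5c = 797 − 32 = 765, so c = 153 px.
16 columns plus 15 column gaps: 2448 + 120 = 2568 px.

2568 px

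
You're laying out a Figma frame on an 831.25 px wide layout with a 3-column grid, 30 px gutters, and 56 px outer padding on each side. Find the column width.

Inside the margins: 831.25 − 112 = 719.25 px.
Subtracting 2 gutters of 30 leaves 659.25 for 3 columns, so c = 219.75 px.

219.75 px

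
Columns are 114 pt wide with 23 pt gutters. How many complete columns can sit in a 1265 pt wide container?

9 columns

k columns need k·114 + (k−1)·23 = k·137 − 23.
k·137 − 23 ≤ 1265 → k ≤ 1288 / 137 ≈ 9.40, so k = 9.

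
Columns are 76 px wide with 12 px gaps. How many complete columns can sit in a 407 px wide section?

Each extra column adds 76 + 12 = 88 px.
(407 + 12) / 88 = 4.76, so 4 columns fit.

4 columns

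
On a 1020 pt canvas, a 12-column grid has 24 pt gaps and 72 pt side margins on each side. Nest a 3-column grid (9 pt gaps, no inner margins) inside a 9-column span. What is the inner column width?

Take off 144 pt of margins, leaving 876 pt.
12c + 11·24 = 876 → 12c = 612 → c = 51 pt.
9-column span = 9·51 + 8·24 = 651 pt.
Subtracting 2 gaps of 9 leaves 633 for 3 columns, so d = 211 pt.

211 pt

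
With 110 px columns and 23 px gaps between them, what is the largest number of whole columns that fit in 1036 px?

7 columns

Each extra column adds 110 + 23 = 133 px.
(1036 + 23) / 133 = 7.96, so 7 columns fit.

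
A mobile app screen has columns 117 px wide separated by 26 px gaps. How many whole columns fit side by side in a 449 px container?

3 columns

Each extra column adds 117 + 26 = 143 px.
(449 + 26) / 143 = 3.32, so 3 columns fit.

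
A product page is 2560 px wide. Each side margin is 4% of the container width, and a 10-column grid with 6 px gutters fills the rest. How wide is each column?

230.12 px

Each margin = 4% of 2560 = 102.4 px; content = 2560 − 2·102.4 = 2355.2 px.
Subtracting 9 gutters of 6 leaves 2301.2 for 10 columns, so c = 230.12 px.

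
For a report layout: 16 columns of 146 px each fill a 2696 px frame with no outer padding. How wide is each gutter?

16·146 + 15g = 2696 → 15g = 360 → g = 24 px.

24 px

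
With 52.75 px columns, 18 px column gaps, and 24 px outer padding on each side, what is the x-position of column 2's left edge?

Each column+gutter stride is 70.75 px; 1 of them past the 24 px margin is 24 + 70.75 = 94.75 px.

94.75 px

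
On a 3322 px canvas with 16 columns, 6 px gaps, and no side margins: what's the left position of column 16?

3120 px

Subtracting 15 gaps of 6 leaves 3232 for 16 columns, so c = 202 px.
No margin, so column 16 starts at 15·(column + gutter) = 15·208 = 3120 px.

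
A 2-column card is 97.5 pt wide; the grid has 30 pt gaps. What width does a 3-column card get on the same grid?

161.25 pt

2 columns + 1 gap: 2c + 1·30 = 97.5.
2c = 97.5 − 30 = 67.5, so c = 33.75 pt.
3-column span = 3·33.75 + 2·30 = 161.25 pt.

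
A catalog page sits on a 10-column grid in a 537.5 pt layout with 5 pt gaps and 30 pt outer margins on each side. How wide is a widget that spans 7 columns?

332.75 pt

Subtract both margins: 537.5 − 2·30 = 477.5 pt.
10 columns + 9 gaps: 10c + 9·5 = 477.5.
10c = 477.5 − 45 = 432.5, so c = 43.25 pt.
7 columns plus 6 gaps: 302.75 + 30 = 332.75 pt.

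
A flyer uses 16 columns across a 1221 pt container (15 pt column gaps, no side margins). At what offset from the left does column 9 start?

16 columns + 15 column gaps: 16c + 15·15 = 1221.
16c = 1221 − 225 = 996, so c = 62.25 pt.
No margin, so column 9 starts at 8·(column + gutter) = 8·77.25 = 618 pt.

618 pt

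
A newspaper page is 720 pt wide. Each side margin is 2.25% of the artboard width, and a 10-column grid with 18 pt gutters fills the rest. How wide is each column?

52.56 pt

Each margin = 2.25% of 720 = 16.2 pt; content = 720 − 2·16.2 = 687.6 pt.
687.6 − 9·18 = 525.6; ÷10 gives c = 52.56 pt.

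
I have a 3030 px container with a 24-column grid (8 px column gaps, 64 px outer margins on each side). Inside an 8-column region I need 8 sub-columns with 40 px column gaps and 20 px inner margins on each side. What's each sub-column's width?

80.25 px

Subtract both margins: 3030 − 2·64 = 2902 px.
2902 − 23·8 = 2718; ÷24 gives c = 113.25 px.
8-column span = 8·113.25 + 7·8 = 962 px.
Inner content = 962 − 2·20 = 922 px.
922 − 7·40 = 642; ÷8 gives d = 80.25 px.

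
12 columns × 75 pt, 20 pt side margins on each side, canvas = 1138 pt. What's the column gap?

Subtract both margins: 1138 − 2·20 = 1098 pt.
Columns use 900 pt, leaving 198 pt across 11 column gaps = 18 pt each.

18 pt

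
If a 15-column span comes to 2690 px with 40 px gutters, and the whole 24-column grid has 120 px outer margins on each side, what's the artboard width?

Subtracting 14 gutters of 40 leaves 2130 for 15 columns, so c = 142 px.
Adding margins, columns and gutters: 240 + 3408 + 920 = 4568 px.

4568 px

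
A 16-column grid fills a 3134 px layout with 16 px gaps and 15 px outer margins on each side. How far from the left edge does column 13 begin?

2355 px

Inside the margins: 3134 − 30 = 3104 px.
3104 − 15·16 = 2864; ÷16 gives c = 179 px.
Each column+gutter stride is 195 px; 12 of them past the 15 px margin is 15 + 2340 = 2355 px.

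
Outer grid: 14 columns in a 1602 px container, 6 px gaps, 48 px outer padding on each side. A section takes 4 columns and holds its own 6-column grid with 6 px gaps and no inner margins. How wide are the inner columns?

66 px

Take off 96 px of margins, leaving 1506 px.
1506 − 13·6 = 1428; ÷14 gives c = 102 px.
Span of 4: 4·102 + 3·6 = 408 + 18 = 426 px.
426 − 5·6 = 396; ÷6 gives d = 66 px.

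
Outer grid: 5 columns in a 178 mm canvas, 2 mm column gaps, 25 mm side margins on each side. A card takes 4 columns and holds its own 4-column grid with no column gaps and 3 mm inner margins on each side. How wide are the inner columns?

Inside the margins: 178 − 50 = 128 mm.
Subtracting 4 column gaps of 2 leaves 120 for 5 columns, so c = 24 mm.
4-column span = 4·24 + 3·2 = 102 mm.
Inner content = 102 − 2·3 = 96 mm.
96 / 4 = 24 mm per column.

24 mm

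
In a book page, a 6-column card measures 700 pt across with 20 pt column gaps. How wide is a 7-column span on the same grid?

700 − 5·20 = 600; ÷6 gives c = 100 pt.
Span of 7: 7·100 + 6·20 = 700 + 120 = 820 pt.

820 pt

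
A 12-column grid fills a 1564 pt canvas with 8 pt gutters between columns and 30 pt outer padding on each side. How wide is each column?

Subtract both margins: 1564 − 2·30 = 1504 pt.
12c + 11·8 = 1504 → 12c = 1416 → c = 118 pt.

118 pt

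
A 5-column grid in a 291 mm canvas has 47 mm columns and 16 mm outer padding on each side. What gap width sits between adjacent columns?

Content width = 291 − 2·16 = 259 mm.
5 columns take 5·47 = 235 mm; remaining 24 splits into 4 gaps.
g = 24 / 4 = 6 mm.

6 mm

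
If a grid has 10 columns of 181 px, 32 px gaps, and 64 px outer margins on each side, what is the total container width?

Container = 2·64 + 10·181 + 9·32 = 128 + 1810 + 288 = 2226 px.

2226 px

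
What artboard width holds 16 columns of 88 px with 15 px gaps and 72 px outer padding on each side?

Total width: 2·72 + 16·88 + 15·15 = 1777 px.

1777 px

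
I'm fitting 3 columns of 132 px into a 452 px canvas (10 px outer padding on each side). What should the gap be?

18 px

Inside the margins: 452 − 20 = 432 px.
3 columns take 3·132 = 396 px; remaining 36 splits into 2 gaps.
g = 36 / 2 = 18 px.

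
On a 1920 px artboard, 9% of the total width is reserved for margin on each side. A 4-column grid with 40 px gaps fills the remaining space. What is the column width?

1920 × (1 − 2·9%) = 1920 × 82% = 1574.4 px for the columns.
4c + 3·40 = 1574.4 → 4c = 1454.4 → c = 363.6 px.

363.6 px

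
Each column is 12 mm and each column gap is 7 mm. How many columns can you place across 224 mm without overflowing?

12 columns

12 columns: 12·12 + 11·7 = 221 mm ≤ 224.
13 columns: 240 mm > 224. So 12.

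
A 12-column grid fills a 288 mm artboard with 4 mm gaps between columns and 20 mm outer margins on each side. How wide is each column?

17 mm

Subtract both margins: 288 − 2·20 = 248 mm.
12 columns + 11 gaps: 12c + 11·4 = 248.
12c = 248 − 44 = 204, so c = 17 mm.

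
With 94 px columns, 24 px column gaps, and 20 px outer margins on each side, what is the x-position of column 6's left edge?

Each column+gutter stride is 118 px; 5 of them past the 20 px margin is 20 + 590 = 610 px.

610 px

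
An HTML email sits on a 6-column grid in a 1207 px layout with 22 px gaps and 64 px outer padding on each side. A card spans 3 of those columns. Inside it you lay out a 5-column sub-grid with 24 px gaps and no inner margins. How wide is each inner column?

86.5 px

Outer content = 1207 − 2·64 = 1079 px.
Subtracting 5 gaps of 22 leaves 969 for 6 columns, so c = 161.5 px.
3 columns plus 2 gaps: 484.5 + 44 = 528.5 px.
528.5 − 4·24 = 432.5; ÷5 gives d = 86.5 px.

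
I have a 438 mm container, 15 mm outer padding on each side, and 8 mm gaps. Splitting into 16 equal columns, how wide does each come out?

18 mm

Content width = 438 − 2·15 = 408 mm.
16 columns + 15 gaps: 16c + 15·8 = 408.
16c = 408 − 120 = 288, so c = 18 mm.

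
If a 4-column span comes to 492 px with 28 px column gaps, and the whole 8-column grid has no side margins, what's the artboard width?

1012 px

4c + 3·28 = 492 → 4c = 408 → c = 102 px.
Artboard = 8·102 + 7·28 = 816 + 196 = 1012 px.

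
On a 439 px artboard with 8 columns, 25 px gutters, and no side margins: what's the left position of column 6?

290 px

8c + 7·25 = 439 → 8c = 264 → c = 33 px.
Before column 6: 5 columns + 5 gutters.
Offset = 5·(33 + 25) = 5·58 = 290 px.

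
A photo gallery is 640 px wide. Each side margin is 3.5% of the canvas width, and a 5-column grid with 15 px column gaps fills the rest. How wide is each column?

107.04 px

Margins: 3.5% × 640 = 22.4 px each, so content = 640 − 44.8 = 595.2 px.
5 columns + 4 column gaps: 5c + 4·15 = 595.2.
5c = 595.2 − 60 = 535.2, so c = 107.04 px.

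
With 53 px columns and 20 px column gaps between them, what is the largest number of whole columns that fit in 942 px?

13 columns

13 columns: 13·53 + 12·20 = 929 px ≤ 942.
14 columns: 1002 px > 942. So 13.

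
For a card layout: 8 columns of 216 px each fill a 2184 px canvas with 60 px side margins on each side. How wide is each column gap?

48 px

Subtract both margins: 2184 − 2·60 = 2064 px.
8·216 + 7g = 2064 → 7g = 336 → g = 48 px.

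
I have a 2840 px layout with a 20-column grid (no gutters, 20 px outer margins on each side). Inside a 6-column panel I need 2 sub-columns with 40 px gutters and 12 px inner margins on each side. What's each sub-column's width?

Inside the margins: 2840 − 40 = 2800 px.
20c = 2800 → c = 140 px.
With no gutters, 6 columns span 6·140 = 840 px.
Inner content = 840 − 2·12 = 816 px.
2 columns + 1 gutter: 2d + 1·40 = 816.
2d = 816 − 40 = 776, so d = 388 px.

388 px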